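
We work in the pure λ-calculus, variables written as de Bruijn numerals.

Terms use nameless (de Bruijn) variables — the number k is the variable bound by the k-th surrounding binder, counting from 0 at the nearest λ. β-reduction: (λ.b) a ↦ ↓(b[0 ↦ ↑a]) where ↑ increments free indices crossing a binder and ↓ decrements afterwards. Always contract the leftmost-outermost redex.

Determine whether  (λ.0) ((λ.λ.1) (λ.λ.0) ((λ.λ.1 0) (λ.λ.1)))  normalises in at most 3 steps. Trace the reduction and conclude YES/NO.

  start: (λ.0) ((λ.λ.1) (λ.λ.0) ((λ.λ.1 0) (λ.λ.1)))
  step 1: (λ.λ.1) (λ.λ.0) ((λ.λ.1 0) (λ.λ.1))
  step 2: (λ.λ.λ.0) ((λ.λ.1 0) (λ.λ.1))
  step 3: λ.λ.0

Answer: YES — reaches normal form λ.λ.0 in 3 ≤ 3 steps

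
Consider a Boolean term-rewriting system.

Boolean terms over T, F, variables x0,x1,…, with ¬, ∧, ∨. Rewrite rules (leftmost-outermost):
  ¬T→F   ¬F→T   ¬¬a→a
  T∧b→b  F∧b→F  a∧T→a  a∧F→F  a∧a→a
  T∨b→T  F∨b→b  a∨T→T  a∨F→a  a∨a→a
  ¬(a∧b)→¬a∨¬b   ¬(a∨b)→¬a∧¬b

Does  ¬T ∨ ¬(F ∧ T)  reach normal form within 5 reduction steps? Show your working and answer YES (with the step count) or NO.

  start: ¬T ∨ ¬(F ∧ T)
  →1  F ∨ ¬(F ∧ T)
  →2  ¬(F ∧ T)
  →3  ¬F ∨ ¬T
  →4  T ∨ ¬T
  →5  T

Answer: YES — reaches normal form T in 5 ≤ 5 steps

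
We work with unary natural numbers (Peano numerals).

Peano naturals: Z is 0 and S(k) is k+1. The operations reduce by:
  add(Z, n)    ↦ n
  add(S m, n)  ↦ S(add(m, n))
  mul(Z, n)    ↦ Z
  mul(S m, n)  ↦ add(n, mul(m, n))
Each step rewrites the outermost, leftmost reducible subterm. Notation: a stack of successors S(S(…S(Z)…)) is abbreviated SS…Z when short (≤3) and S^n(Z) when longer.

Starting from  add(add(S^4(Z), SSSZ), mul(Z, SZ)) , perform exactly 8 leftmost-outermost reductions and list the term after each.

  start: add(add(S^4(Z), SSSZ), mul(Z, SZ))
  step 1: add(S(add(SSSZ, SSSZ)), mul(Z, SZ))
  step 2: S(add(add(SSSZ, SSSZ), mul(Z, SZ)))
  step 3: S(add(S(add(SSZ, SSSZ)), mul(Z, SZ)))
  step 4: S(S(add(add(SSZ, SSSZ), mul(Z, SZ))))
  step 5: S(S(add(S(add(SZ, SSSZ)), mul(Z, SZ))))
  step 6: S(S(S(add(add(SZ, SSSZ), mul(Z, SZ)))))
  step 7: S(S(S(add(S(add(Z, SSSZ)), mul(Z, SZ)))))
  step 8: S(S(S(S(add(add(Z, SSSZ), mul(Z, SZ))))))

Answer: after 8 steps: S(S(S(S(add(add(Z, SSSZ), mul(Z, SZ))))))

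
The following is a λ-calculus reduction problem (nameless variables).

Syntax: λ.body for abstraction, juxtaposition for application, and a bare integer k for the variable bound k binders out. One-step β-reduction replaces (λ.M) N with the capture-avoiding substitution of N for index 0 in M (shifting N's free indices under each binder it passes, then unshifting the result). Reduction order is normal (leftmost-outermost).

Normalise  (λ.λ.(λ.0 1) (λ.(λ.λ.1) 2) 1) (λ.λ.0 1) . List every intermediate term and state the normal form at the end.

  start: (λ.λ.(λ.0 1) (λ.(λ.λ.1) 2) 1) (λ.λ.0 1)
  step 1: λ.(λ.0 1) (λ.(λ.λ.1) (λ.λ.0 1)) (λ.λ.0 1)
  step 2: λ.(λ.(λ.λ.1) (λ.λ.0 1)) 0 (λ.λ.0 1)
  step 3: λ.(λ.λ.1) (λ.λ.0 1) (λ.λ.0 1)
  step 4: λ.(λ.λ.λ.0 1) (λ.λ.0 1)
  step 5: λ.λ.λ.0 1

Answer: normal form = λ.λ.λ.0 1  (in 5 steps)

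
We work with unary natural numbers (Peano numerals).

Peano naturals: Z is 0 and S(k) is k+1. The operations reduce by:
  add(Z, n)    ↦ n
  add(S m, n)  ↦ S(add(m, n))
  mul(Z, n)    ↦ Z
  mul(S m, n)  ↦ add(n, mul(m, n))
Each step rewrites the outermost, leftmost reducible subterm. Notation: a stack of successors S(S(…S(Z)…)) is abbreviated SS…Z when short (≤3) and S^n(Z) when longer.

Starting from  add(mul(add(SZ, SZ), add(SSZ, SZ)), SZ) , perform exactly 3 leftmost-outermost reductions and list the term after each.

Answer: after 3 steps: add(add(S(add(SZ, SZ)), mul(add(Z, SZ), add(SSZ, SZ))), SZ)

Derivation:
  start: add(mul(add(SZ, SZ), add(SSZ, SZ)), SZ)
  →1  add(mul(S(add(Z, SZ)), add(SSZ, SZ)), SZ)
  →2  add(add(add(SSZ, SZ), mul(add(Z, SZ), add(SSZ, SZ))), SZ)
  →3  add(add(S(add(SZ, SZ)), mul(add(Z, SZ), add(SSZ, SZ))), SZ)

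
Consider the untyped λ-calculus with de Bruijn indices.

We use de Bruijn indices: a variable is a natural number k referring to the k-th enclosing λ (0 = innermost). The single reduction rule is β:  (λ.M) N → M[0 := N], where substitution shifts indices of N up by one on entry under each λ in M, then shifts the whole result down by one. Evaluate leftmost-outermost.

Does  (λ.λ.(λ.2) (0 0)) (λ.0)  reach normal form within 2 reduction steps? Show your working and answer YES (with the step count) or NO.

  start: (λ.λ.(λ.2) (0 0)) (λ.0)
  →1  λ.(λ.λ.0) (0 0)
  →2  λ.λ.0

Answer: YES — reaches normal form λ.λ.0 in 2 ≤ 2 steps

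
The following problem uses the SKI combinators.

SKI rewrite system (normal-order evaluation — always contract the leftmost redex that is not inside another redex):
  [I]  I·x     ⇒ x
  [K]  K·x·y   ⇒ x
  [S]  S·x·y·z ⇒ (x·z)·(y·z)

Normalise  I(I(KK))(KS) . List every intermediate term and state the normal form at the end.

  start: I(I(KK))(KS)
  →1  I(KK)(KS)
  →2  KK(KS)
  →3  K

Answer: normal form = K  (in 3 steps)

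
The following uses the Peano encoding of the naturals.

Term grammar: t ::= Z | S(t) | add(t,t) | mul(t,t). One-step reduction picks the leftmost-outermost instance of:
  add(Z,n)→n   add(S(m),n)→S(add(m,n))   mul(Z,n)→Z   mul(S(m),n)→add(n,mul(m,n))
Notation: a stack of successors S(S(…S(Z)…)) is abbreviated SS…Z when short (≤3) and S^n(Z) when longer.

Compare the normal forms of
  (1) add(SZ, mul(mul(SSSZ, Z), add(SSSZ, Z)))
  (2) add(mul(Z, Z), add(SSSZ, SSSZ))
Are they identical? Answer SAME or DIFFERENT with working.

Term A:
  start: add(SZ, mul(mul(SSSZ, Z), add(SSSZ, Z)))
  →1  S(add(Z, mul(mul(SSSZ, Z), add(SSSZ, Z))))
  →2  S(mul(mul(SSSZ, Z), add(SSSZ, Z)))
  →3  S(mul(add(Z, mul(SSZ, Z)), add(SSSZ, Z)))
  →4  S(mul(mul(SSZ, Z), add(SSSZ, Z)))
  →5  S(mul(add(Z, mul(SZ, Z)), add(SSSZ, Z)))
  →6  S(mul(mul(SZ, Z), add(SSSZ, Z)))
  →7  S(mul(add(Z, mul(Z, Z)), add(SSSZ, Z)))
  →8  S(mul(mul(Z, Z), add(SSSZ, Z)))
  →9  S(mul(Z, add(SSSZ, Z)))
  →10  SZ

Term B:
  start: add(mul(Z, Z), add(SSSZ, SSSZ))
  →1  add(Z, add(SSSZ, SSSZ))
  →2  add(SSSZ, SSSZ)
  →3  S(add(SSZ, SSSZ))
  →4  S(S(add(SZ, SSSZ)))
  →5  S(S(S(add(Z, SSSZ))))
  →6  S^6(Z)

Answer: DIFFERENT — A ⇓ SZ, B ⇓ S^6(Z)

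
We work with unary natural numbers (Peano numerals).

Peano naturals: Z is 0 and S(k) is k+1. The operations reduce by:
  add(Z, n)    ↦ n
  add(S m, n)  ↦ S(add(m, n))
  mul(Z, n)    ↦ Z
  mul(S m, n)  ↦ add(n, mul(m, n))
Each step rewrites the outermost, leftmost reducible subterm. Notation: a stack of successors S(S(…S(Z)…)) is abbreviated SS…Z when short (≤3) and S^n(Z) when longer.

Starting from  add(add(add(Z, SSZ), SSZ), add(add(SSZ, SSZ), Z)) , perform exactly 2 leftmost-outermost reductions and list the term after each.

Answer: after 2 steps: add(S(add(SZ, SSZ)), add(add(SSZ, SSZ), Z))

Reduction:
  start: add(add(add(Z, SSZ), SSZ), add(add(SSZ, SSZ), Z))
  step 1: add(add(SSZ, SSZ), add(add(SSZ, SSZ), Z))
  step 2: add(S(add(SZ, SSZ)), add(add(SSZ, SSZ), Z))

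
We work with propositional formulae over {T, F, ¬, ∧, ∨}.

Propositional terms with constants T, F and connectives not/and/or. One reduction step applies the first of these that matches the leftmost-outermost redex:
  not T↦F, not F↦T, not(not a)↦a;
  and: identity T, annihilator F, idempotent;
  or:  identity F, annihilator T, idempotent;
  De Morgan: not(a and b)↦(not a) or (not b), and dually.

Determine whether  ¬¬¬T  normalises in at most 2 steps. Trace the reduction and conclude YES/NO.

  start: ¬¬¬T
  step 1: ¬T
  step 2: F

Answer: YES — reaches normal form F in 2 ≤ 2 steps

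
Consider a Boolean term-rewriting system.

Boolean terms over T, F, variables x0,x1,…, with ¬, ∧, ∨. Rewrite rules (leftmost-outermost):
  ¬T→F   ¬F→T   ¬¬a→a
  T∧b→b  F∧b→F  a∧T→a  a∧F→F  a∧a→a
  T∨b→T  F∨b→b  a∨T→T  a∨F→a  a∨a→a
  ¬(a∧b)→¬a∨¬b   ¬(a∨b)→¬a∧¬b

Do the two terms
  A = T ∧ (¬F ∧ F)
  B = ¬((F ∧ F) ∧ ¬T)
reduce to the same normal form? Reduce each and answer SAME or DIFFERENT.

Answer: DIFFERENT — A ⇓ F, B ⇓ T

Derivation:
Term A:
  start: T ∧ (¬F ∧ F)
  →1  ¬F ∧ F
  →2  F

Term B:
  start: ¬((F ∧ F) ∧ ¬T)
  →1  ¬(F ∧ F) ∨ ¬¬T
  →2  (¬F ∨ ¬F) ∨ ¬¬T
  →3  ¬F ∨ ¬¬T
  →4  T ∨ ¬¬T
  →5  T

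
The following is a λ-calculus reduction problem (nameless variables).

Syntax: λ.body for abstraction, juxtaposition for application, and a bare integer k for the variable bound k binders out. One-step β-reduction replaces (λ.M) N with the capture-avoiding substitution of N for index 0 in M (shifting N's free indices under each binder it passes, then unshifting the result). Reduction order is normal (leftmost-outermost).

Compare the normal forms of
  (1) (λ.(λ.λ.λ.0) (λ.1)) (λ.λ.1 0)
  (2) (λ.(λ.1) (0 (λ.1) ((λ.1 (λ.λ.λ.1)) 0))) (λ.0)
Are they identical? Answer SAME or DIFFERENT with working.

Term A:
  start: (λ.(λ.λ.λ.0) (λ.1)) (λ.λ.1 0)
  step 1: (λ.λ.λ.0) (λ.λ.λ.1 0)
  step 2: λ.λ.0

Term B:
  start: (λ.(λ.1) (0 (λ.1) ((λ.1 (λ.λ.λ.1)) 0))) (λ.0)
  step 1: (λ.λ.0) ((λ.0) (λ.λ.0) ((λ.(λ.0) (λ.λ.λ.1)) (λ.0)))
  step 2: λ.0

Answer: DIFFERENT — A ⇓ λ.λ.0, B ⇓ λ.0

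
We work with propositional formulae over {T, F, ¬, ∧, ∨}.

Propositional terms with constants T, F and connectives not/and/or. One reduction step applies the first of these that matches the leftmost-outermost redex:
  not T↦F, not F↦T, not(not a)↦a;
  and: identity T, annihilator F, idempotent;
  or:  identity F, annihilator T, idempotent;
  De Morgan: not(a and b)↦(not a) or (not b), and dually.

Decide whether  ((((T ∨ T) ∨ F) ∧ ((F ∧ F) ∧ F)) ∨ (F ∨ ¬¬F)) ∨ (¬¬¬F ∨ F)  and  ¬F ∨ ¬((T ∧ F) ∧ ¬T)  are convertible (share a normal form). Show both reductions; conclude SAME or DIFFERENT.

Answer: SAME — A ⇓ T, B ⇓ T

Derivation:
Term A:
  start: ((((T ∨ T) ∨ F) ∧ ((F ∧ F) ∧ F)) ∨ (F ∨ ¬¬F)) ∨ (¬¬¬F ∨ F)
  step 1: (((T ∨ T) ∧ ((F ∧ F) ∧ F)) ∨ (F ∨ ¬¬F)) ∨ (¬¬¬F ∨ F)
  step 2: ((T ∧ ((F ∧ F) ∧ F)) ∨ (F ∨ ¬¬F)) ∨ (¬¬¬F ∨ F)
  step 3: (((F ∧ F) ∧ F) ∨ (F ∨ ¬¬F)) ∨ (¬¬¬F ∨ F)
  step 4: (F ∨ (F ∨ ¬¬F)) ∨ (¬¬¬F ∨ F)
  step 5: (F ∨ ¬¬F) ∨ (¬¬¬F ∨ F)
  step 6: ¬¬F ∨ (¬¬¬F ∨ F)
  step 7: F ∨ (¬¬¬F ∨ F)
  step 8: ¬¬¬F ∨ F
  step 9: ¬¬¬F
  step 10: ¬F
  step 11: T

Term B:
  start: ¬F ∨ ¬((T ∧ F) ∧ ¬T)
  step 1: T ∨ ¬((T ∧ F) ∧ ¬T)
  step 2: T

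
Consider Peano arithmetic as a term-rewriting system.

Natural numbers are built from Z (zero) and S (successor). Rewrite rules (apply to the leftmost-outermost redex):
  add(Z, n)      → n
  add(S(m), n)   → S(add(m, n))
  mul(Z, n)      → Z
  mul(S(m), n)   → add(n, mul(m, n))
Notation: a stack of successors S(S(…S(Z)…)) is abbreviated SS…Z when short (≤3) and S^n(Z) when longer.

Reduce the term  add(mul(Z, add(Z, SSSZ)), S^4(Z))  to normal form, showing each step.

  start: add(mul(Z, add(Z, SSSZ)), S^4(Z))
  step 1: add(Z, S^4(Z))
  step 2: S^4(Z)

Answer: normal form = S^4(Z)  (in 2 steps)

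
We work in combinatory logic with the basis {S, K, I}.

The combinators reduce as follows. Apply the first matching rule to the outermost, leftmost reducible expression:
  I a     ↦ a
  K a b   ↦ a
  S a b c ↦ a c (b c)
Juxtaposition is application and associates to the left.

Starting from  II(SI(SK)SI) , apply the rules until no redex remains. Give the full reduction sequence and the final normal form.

  start: II(SI(SK)SI)
  [1] I(SI(SK)SI)
  [2] SI(SK)SI
  [3] IS(SKS)I
  [4] S(SKS)I

Answer: normal form = S(SKS)I  (in 4 steps)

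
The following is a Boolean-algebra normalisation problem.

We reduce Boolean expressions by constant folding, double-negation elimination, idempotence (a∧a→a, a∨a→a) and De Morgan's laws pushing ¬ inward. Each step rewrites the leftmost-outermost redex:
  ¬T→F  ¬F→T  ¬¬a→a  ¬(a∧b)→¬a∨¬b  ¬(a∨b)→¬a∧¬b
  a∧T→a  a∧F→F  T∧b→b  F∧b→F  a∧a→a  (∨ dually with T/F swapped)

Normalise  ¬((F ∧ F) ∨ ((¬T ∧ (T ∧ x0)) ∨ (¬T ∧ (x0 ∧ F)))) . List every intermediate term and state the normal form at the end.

Answer: normal form = T  (in 13 steps)

Working:
  start: ¬((F ∧ F) ∨ ((¬T ∧ (T ∧ x0)) ∨ (¬T ∧ (x0 ∧ F))))
  [1] ¬(F ∧ F) ∧ ¬((¬T ∧ (T ∧ x0)) ∨ (¬T ∧ (x0 ∧ F)))
  [2] (¬F ∨ ¬F) ∧ ¬((¬T ∧ (T ∧ x0)) ∨ (¬T ∧ (x0 ∧ F)))
  [3] ¬F ∧ ¬((¬T ∧ (T ∧ x0)) ∨ (¬T ∧ (x0 ∧ F)))
  [4] T ∧ ¬((¬T ∧ (T ∧ x0)) ∨ (¬T ∧ (x0 ∧ F)))
  [5] ¬((¬T ∧ (T ∧ x0)) ∨ (¬T ∧ (x0 ∧ F)))
  [6] ¬(¬T ∧ (T ∧ x0)) ∧ ¬(¬T ∧ (x0 ∧ F))
  [7] (¬¬T ∨ ¬(T ∧ x0)) ∧ ¬(¬T ∧ (x0 ∧ F))
  [8] (T ∨ ¬(T ∧ x0)) ∧ ¬(¬T ∧ (x0 ∧ F))
  [9] T ∧ ¬(¬T ∧ (x0 ∧ F))
  [10] ¬(¬T ∧ (x0 ∧ F))
  [11] ¬¬T ∨ ¬(x0 ∧ F)
  [12] T ∨ ¬(x0 ∧ F)
  [13] T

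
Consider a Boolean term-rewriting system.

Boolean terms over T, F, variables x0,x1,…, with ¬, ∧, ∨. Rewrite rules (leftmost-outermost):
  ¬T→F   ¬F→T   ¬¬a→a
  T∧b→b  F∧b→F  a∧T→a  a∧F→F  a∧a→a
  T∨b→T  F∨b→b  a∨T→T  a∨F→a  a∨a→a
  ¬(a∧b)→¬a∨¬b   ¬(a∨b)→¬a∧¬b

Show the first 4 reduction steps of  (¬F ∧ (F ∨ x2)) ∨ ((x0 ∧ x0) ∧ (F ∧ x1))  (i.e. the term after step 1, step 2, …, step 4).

Answer: after 4 steps: x2 ∨ (x0 ∧ (F ∧ x1))

Reduction:
  start: (¬F ∧ (F ∨ x2)) ∨ ((x0 ∧ x0) ∧ (F ∧ x1))
  [1] (T ∧ (F ∨ x2)) ∨ ((x0 ∧ x0) ∧ (F ∧ x1))
  [2] (F ∨ x2) ∨ ((x0 ∧ x0) ∧ (F ∧ x1))
  [3] x2 ∨ ((x0 ∧ x0) ∧ (F ∧ x1))
  [4] x2 ∨ (x0 ∧ (F ∧ x1))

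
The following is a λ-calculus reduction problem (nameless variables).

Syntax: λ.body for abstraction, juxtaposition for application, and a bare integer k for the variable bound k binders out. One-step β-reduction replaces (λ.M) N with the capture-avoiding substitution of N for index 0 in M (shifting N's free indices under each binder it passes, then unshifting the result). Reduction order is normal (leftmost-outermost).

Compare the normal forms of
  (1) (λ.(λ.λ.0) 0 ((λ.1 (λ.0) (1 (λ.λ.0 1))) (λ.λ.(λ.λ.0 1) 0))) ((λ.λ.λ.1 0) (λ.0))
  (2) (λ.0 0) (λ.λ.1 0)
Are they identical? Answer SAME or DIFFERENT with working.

Answer: DIFFERENT — A ⇓ λ.λ.0 1, B ⇓ λ.λ.1 0

Working:
Term A:
  start: (λ.(λ.λ.0) 0 ((λ.1 (λ.0) (1 (λ.λ.0 1))) (λ.λ.(λ.λ.0 1) 0))) ((λ.λ.λ.1 0) (λ.0))
  [1] (λ.λ.0) ((λ.λ.λ.1 0) (λ.0)) ((λ.(λ.λ.λ.1 0) (λ.0) (λ.0) ((λ.λ.λ.1 0) (λ.0) (λ.λ.0 1))) (λ.λ.(λ.λ.0 1) 0))
  [2] (λ.0) ((λ.(λ.λ.λ.1 0) (λ.0) (λ.0) ((λ.λ.λ.1 0) (λ.0) (λ.λ.0 1))) (λ.λ.(λ.λ.0 1) 0))
  [3] (λ.(λ.λ.λ.1 0) (λ.0) (λ.0) ((λ.λ.λ.1 0) (λ.0) (λ.λ.0 1))) (λ.λ.(λ.λ.0 1) 0)
  [4] (λ.λ.λ.1 0) (λ.0) (λ.0) ((λ.λ.λ.1 0) (λ.0) (λ.λ.0 1))
  [5] (λ.λ.1 0) (λ.0) ((λ.λ.λ.1 0) (λ.0) (λ.λ.0 1))
  [6] (λ.(λ.0) 0) ((λ.λ.λ.1 0) (λ.0) (λ.λ.0 1))
  [7] (λ.0) ((λ.λ.λ.1 0) (λ.0) (λ.λ.0 1))
  [8] (λ.λ.λ.1 0) (λ.0) (λ.λ.0 1)
  [9] (λ.λ.1 0) (λ.λ.0 1)
  [10] λ.(λ.λ.0 1) 0
  [11] λ.λ.0 1

Term B:
  start: (λ.0 0) (λ.λ.1 0)
  [1] (λ.λ.1 0) (λ.λ.1 0)
  [2] λ.(λ.λ.1 0) 0
  [3] λ.λ.1 0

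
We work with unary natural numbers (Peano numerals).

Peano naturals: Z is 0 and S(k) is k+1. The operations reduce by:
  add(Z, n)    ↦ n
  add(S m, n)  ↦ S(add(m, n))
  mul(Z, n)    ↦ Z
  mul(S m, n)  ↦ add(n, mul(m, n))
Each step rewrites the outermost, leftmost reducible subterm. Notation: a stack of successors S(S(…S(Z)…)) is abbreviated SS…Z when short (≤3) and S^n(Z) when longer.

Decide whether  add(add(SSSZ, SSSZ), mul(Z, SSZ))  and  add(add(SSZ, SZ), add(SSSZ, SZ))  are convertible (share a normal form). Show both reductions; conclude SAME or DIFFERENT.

Answer: DIFFERENT — A ⇓ S^6(Z), B ⇓ S^7(Z)

Derivation:
Term A:
  start: add(add(SSSZ, SSSZ), mul(Z, SSZ))
  step 1: add(S(add(SSZ, SSSZ)), mul(Z, SSZ))
  step 2: S(add(add(SSZ, SSSZ), mul(Z, SSZ)))
  step 3: S(add(S(add(SZ, SSSZ)), mul(Z, SSZ)))
  step 4: S(S(add(add(SZ, SSSZ), mul(Z, SSZ))))
  step 5: S(S(add(S(add(Z, SSSZ)), mul(Z, SSZ))))
  step 6: S(S(S(add(add(Z, SSSZ), mul(Z, SSZ)))))
  step 7: S(S(S(add(SSSZ, mul(Z, SSZ)))))
  step 8: S(S(S(S(add(SSZ, mul(Z, SSZ))))))
  step 9: S(S(S(S(S(add(SZ, mul(Z, SSZ)))))))
  step 10: S(S(S(S(S(S(add(Z, mul(Z, SSZ))))))))
  step 11: S(S(S(S(S(S(mul(Z, SSZ)))))))
  step 12: S^6(Z)

Term B:
  start: add(add(SSZ, SZ), add(SSSZ, SZ))
  step 1: add(S(add(SZ, SZ)), add(SSSZ, SZ))
  step 2: S(add(add(SZ, SZ), add(SSSZ, SZ)))
  step 3: S(add(S(add(Z, SZ)), add(SSSZ, SZ)))
  step 4: S(S(add(add(Z, SZ), add(SSSZ, SZ))))
  step 5: S(S(add(SZ, add(SSSZ, SZ))))
  step 6: S(S(S(add(Z, add(SSSZ, SZ)))))
  step 7: S(S(S(add(SSSZ, SZ))))
  step 8: S(S(S(S(add(SSZ, SZ)))))
  step 9: S(S(S(S(S(add(SZ, SZ))))))
  step 10: S(S(S(S(S(S(add(Z, SZ)))))))
  step 11: S^7(Z)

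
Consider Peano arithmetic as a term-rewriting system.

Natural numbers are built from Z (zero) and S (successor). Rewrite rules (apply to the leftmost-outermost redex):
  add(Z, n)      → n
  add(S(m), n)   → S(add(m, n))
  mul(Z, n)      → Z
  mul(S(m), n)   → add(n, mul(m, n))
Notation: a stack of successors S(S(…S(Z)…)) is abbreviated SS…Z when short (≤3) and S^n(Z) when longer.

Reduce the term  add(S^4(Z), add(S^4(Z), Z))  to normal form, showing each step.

Answer: normal form = S^8(Z)  (in 10 steps)

Reduction:
  start: add(S^4(Z), add(S^4(Z), Z))
  [1] S(add(SSSZ, add(S^4(Z), Z)))
  [2] S(S(add(SSZ, add(S^4(Z), Z))))
  [3] S(S(S(add(SZ, add(S^4(Z), Z)))))
  [4] S(S(S(S(add(Z, add(S^4(Z), Z))))))
  [5] S(S(S(S(add(S^4(Z), Z)))))
  [6] S(S(S(S(S(add(SSSZ, Z))))))
  [7] S(S(S(S(S(S(add(SSZ, Z)))))))
  [8] S(S(S(S(S(S(S(add(SZ, Z))))))))
  [9] S(S(S(S(S(S(S(S(add(Z, Z)))))))))
  [10] S^8(Z)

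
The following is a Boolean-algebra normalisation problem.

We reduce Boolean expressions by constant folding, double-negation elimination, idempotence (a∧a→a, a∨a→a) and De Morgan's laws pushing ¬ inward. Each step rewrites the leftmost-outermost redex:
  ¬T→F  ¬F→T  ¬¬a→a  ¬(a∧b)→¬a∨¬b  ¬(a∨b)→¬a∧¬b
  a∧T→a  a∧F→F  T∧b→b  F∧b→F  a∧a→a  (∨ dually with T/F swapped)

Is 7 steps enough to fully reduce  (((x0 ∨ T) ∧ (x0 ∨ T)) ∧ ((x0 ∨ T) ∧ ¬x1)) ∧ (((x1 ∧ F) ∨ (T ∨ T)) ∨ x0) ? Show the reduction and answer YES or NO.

Answer: NO — after 7 steps the term is ¬x1 ∧ ((T ∨ T) ∨ x0), not yet normal

Reduction:
  start: (((x0 ∨ T) ∧ (x0 ∨ T)) ∧ ((x0 ∨ T) ∧ ¬x1)) ∧ (((x1 ∧ F) ∨ (T ∨ T)) ∨ x0)
  [1] ((x0 ∨ T) ∧ ((x0 ∨ T) ∧ ¬x1)) ∧ (((x1 ∧ F) ∨ (T ∨ T)) ∨ x0)
  [2] (T ∧ ((x0 ∨ T) ∧ ¬x1)) ∧ (((x1 ∧ F) ∨ (T ∨ T)) ∨ x0)
  [3] ((x0 ∨ T) ∧ ¬x1) ∧ (((x1 ∧ F) ∨ (T ∨ T)) ∨ x0)
  [4] (T ∧ ¬x1) ∧ (((x1 ∧ F) ∨ (T ∨ T)) ∨ x0)
  [5] ¬x1 ∧ (((x1 ∧ F) ∨ (T ∨ T)) ∨ x0)
  [6] ¬x1 ∧ ((F ∨ (T ∨ T)) ∨ x0)
  [7] ¬x1 ∧ ((T ∨ T) ∨ x0)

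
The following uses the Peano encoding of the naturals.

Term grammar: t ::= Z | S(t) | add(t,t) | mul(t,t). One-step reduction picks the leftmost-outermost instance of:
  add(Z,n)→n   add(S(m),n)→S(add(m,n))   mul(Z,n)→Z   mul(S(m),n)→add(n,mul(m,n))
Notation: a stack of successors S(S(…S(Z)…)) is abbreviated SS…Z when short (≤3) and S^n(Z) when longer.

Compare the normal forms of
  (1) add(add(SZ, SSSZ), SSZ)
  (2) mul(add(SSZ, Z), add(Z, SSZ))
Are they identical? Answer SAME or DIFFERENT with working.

Term A:
  start: add(add(SZ, SSSZ), SSZ)
  →1  add(S(add(Z, SSSZ)), SSZ)
  →2  S(add(add(Z, SSSZ), SSZ))
  →3  S(add(SSSZ, SSZ))
  →4  S(S(add(SSZ, SSZ)))
  →5  S(S(S(add(SZ, SSZ))))
  →6  S(S(S(S(add(Z, SSZ)))))
  →7  S^6(Z)

Term B:
  start: mul(add(SSZ, Z), add(Z, SSZ))
  →1  mul(S(add(SZ, Z)), add(Z, SSZ))
  →2  add(add(Z, SSZ), mul(add(SZ, Z), add(Z, SSZ)))
  →3  add(SSZ, mul(add(SZ, Z), add(Z, SSZ)))
  →4  S(add(SZ, mul(add(SZ, Z), add(Z, SSZ))))
  →5  S(S(add(Z, mul(add(SZ, Z), add(Z, SSZ)))))
  →6  S(S(mul(add(SZ, Z), add(Z, SSZ))))
  →7  S(S(mul(S(add(Z, Z)), add(Z, SSZ))))
  →8  S(S(add(add(Z, SSZ), mul(add(Z, Z), add(Z, SSZ)))))
  →9  S(S(add(SSZ, mul(add(Z, Z), add(Z, SSZ)))))
  →10  S(S(S(add(SZ, mul(add(Z, Z), add(Z, SSZ))))))
  →11  S(S(S(S(add(Z, mul(add(Z, Z), add(Z, SSZ)))))))
  →12  S(S(S(S(mul(add(Z, Z), add(Z, SSZ))))))
  →13  S(S(S(S(mul(Z, add(Z, SSZ))))))
  →14  S^4(Z)

Answer: DIFFERENT — A ⇓ S^6(Z), B ⇓ S^4(Z)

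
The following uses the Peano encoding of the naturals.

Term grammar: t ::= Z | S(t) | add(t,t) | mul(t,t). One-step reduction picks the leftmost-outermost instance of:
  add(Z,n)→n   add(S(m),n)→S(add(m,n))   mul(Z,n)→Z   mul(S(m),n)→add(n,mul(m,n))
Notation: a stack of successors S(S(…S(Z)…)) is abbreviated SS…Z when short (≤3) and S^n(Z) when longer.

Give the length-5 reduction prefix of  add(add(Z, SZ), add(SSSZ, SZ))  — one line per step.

  start: add(add(Z, SZ), add(SSSZ, SZ))
  [1] add(SZ, add(SSSZ, SZ))
  [2] S(add(Z, add(SSSZ, SZ)))
  [3] S(add(SSSZ, SZ))
  [4] S(S(add(SSZ, SZ)))
  [5] S(S(S(add(SZ, SZ))))

Answer: after 5 steps: S(S(S(add(SZ, SZ))))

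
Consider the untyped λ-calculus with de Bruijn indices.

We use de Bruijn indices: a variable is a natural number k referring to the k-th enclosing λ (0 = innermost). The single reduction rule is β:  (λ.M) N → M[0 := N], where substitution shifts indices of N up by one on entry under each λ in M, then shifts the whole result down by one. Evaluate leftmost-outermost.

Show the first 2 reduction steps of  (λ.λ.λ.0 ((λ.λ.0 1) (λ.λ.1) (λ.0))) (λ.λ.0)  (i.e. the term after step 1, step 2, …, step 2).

  start: (λ.λ.λ.0 ((λ.λ.0 1) (λ.λ.1) (λ.0))) (λ.λ.0)
  [1] λ.λ.0 ((λ.λ.0 1) (λ.λ.1) (λ.0))
  [2] λ.λ.0 ((λ.0 (λ.λ.1)) (λ.0))

Answer: after 2 steps: λ.λ.0 ((λ.0 (λ.λ.1)) (λ.0))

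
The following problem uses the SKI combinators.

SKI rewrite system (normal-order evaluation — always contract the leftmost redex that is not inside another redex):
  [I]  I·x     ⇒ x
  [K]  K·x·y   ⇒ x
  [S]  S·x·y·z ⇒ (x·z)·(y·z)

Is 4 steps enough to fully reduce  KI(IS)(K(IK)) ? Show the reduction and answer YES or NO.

  start: KI(IS)(K(IK))
  step 1: I(K(IK))
  step 2: K(IK)
  step 3: KK

Answer: YES — reaches normal form KK in 3 ≤ 4 steps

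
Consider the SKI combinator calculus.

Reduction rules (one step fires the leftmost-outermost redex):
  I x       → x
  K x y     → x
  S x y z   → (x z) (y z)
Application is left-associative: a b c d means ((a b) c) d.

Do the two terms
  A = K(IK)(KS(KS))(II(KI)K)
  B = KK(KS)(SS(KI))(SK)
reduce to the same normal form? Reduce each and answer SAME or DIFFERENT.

Term A:
  start: K(IK)(KS(KS))(II(KI)K)
  [1] IK(II(KI)K)
  [2] K(II(KI)K)
  [3] K(I(KI)K)
  [4] K(KIK)
  [5] KI

Term B:
  start: KK(KS)(SS(KI))(SK)
  [1] K(SS(KI))(SK)
  [2] SS(KI)

Answer: DIFFERENT — A ⇓ KI, B ⇓ SS(KI)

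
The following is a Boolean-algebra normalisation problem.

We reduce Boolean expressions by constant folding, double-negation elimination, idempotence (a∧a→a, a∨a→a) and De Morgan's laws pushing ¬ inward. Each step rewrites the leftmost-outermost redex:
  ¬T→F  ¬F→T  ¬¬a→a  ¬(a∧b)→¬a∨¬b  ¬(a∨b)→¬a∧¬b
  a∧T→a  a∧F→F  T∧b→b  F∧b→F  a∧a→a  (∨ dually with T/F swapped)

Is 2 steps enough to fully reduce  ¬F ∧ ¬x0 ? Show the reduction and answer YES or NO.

Answer: YES — reaches normal form ¬x0 in 2 ≤ 2 steps

Derivation:
  start: ¬F ∧ ¬x0
  [1] T ∧ ¬x0
  [2] ¬x0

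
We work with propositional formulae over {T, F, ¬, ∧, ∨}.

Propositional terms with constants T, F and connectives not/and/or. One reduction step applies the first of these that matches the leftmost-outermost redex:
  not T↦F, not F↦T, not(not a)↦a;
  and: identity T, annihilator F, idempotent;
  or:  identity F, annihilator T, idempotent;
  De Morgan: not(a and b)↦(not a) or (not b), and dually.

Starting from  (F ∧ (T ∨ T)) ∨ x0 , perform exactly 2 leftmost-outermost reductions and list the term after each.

Answer: after 2 steps: x0

Working:
  start: (F ∧ (T ∨ T)) ∨ x0
  step 1: F ∨ x0
  step 2: x0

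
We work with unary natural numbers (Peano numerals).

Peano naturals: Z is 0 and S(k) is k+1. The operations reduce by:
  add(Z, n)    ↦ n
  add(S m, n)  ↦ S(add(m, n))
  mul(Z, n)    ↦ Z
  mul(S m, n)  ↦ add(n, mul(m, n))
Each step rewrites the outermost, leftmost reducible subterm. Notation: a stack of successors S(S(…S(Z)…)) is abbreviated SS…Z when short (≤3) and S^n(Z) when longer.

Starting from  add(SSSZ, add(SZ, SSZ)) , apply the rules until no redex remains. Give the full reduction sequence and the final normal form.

Answer: normal form = S^6(Z)  (in 6 steps)

Reduction:
  start: add(SSSZ, add(SZ, SSZ))
  →1  S(add(SSZ, add(SZ, SSZ)))
  →2  S(S(add(SZ, add(SZ, SSZ))))
  →3  S(S(S(add(Z, add(SZ, SSZ)))))
  →4  S(S(S(add(SZ, SSZ))))
  →5  S(S(S(S(add(Z, SSZ)))))
  →6  S^6(Z)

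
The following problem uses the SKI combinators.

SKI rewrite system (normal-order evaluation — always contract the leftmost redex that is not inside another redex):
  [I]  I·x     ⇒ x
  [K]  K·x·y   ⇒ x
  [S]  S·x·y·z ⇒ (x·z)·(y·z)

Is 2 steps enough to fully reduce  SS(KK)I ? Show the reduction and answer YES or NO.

  start: SS(KK)I
  step 1: SI(KKI)
  step 2: SIK

Answer: YES — reaches normal form SIK in 2 ≤ 2 steps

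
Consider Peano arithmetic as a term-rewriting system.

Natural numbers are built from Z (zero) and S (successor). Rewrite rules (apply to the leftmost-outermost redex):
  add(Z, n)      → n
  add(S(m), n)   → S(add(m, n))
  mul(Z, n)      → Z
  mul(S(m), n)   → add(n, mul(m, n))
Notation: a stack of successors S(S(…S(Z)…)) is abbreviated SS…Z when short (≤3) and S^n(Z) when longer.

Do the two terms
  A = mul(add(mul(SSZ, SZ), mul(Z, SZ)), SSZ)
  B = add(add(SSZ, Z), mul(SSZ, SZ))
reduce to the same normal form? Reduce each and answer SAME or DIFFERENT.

Answer: SAME — A ⇓ S^4(Z), B ⇓ S^4(Z)

Working:
Term A:
  start: mul(add(mul(SSZ, SZ), mul(Z, SZ)), SSZ)
  [1] mul(add(add(SZ, mul(SZ, SZ)), mul(Z, SZ)), SSZ)
  [2] mul(add(S(add(Z, mul(SZ, SZ))), mul(Z, SZ)), SSZ)
  [3] mul(S(add(add(Z, mul(SZ, SZ)), mul(Z, SZ))), SSZ)
  [4] add(SSZ, mul(add(add(Z, mul(SZ, SZ)), mul(Z, SZ)), SSZ))
  [5] S(add(SZ, mul(add(add(Z, mul(SZ, SZ)), mul(Z, SZ)), SSZ)))
  [6] S(S(add(Z, mul(add(add(Z, mul(SZ, SZ)), mul(Z, SZ)), SSZ))))
  [7] S(S(mul(add(add(Z, mul(SZ, SZ)), mul(Z, SZ)), SSZ)))
  [8] S(S(mul(add(mul(SZ, SZ), mul(Z, SZ)), SSZ)))
  [9] S(S(mul(add(add(SZ, mul(Z, SZ)), mul(Z, SZ)), SSZ)))
  [10] S(S(mul(add(S(add(Z, mul(Z, SZ))), mul(Z, SZ)), SSZ)))
  [11] S(S(mul(S(add(add(Z, mul(Z, SZ)), mul(Z, SZ))), SSZ)))
  [12] S(S(add(SSZ, mul(add(add(Z, mul(Z, SZ)), mul(Z, SZ)), SSZ))))
  [13] S(S(S(add(SZ, mul(add(add(Z, mul(Z, SZ)), mul(Z, SZ)), SSZ)))))
  [14] S(S(S(S(add(Z, mul(add(add(Z, mul(Z, SZ)), mul(Z, SZ)), SSZ))))))
  [15] S(S(S(S(mul(add(add(Z, mul(Z, SZ)), mul(Z, SZ)), SSZ)))))
  [16] S(S(S(S(mul(add(mul(Z, SZ), mul(Z, SZ)), SSZ)))))
  [17] S(S(S(S(mul(add(Z, mul(Z, SZ)), SSZ)))))
  [18] S(S(S(S(mul(mul(Z, SZ), SSZ)))))
  [19] S(S(S(S(mul(Z, SSZ)))))
  [20] S^4(Z)

Term B:
  start: add(add(SSZ, Z), mul(SSZ, SZ))
  [1] add(S(add(SZ, Z)), mul(SSZ, SZ))
  [2] S(add(add(SZ, Z), mul(SSZ, SZ)))
  [3] S(add(S(add(Z, Z)), mul(SSZ, SZ)))
  [4] S(S(add(add(Z, Z), mul(SSZ, SZ))))
  [5] S(S(add(Z, mul(SSZ, SZ))))
  [6] S(S(mul(SSZ, SZ)))
  [7] S(S(add(SZ, mul(SZ, SZ))))
  [8] S(S(S(add(Z, mul(SZ, SZ)))))
  [9] S(S(S(mul(SZ, SZ))))
  [10] S(S(S(add(SZ, mul(Z, SZ)))))
  [11] S(S(S(S(add(Z, mul(Z, SZ))))))
  [12] S(S(S(S(mul(Z, SZ)))))
  [13] S^4(Z)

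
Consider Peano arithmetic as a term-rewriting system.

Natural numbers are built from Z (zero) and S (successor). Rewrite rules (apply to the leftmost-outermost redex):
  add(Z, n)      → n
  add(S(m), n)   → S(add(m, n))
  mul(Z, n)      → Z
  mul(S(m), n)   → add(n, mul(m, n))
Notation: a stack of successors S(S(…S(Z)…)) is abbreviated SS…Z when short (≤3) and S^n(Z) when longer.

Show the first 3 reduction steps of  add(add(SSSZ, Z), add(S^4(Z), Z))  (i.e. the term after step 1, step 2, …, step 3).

Answer: after 3 steps: S(add(S(add(SZ, Z)), add(S^4(Z), Z)))

Working:
  start: add(add(SSSZ, Z), add(S^4(Z), Z))
  step 1: add(S(add(SSZ, Z)), add(S^4(Z), Z))
  step 2: S(add(add(SSZ, Z), add(S^4(Z), Z)))
  step 3: S(add(S(add(SZ, Z)), add(S^4(Z), Z)))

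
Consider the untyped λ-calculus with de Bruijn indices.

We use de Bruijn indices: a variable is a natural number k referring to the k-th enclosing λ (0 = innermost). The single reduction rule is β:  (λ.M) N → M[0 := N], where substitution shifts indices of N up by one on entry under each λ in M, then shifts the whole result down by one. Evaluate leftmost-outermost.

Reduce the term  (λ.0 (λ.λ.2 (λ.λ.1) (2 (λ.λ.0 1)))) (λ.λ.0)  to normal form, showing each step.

Answer: normal form = λ.0  (in 2 steps)

Derivation:
  start: (λ.0 (λ.λ.2 (λ.λ.1) (2 (λ.λ.0 1)))) (λ.λ.0)
  →1  (λ.λ.0) (λ.λ.(λ.λ.0) (λ.λ.1) ((λ.λ.0) (λ.λ.0 1)))
  →2  λ.0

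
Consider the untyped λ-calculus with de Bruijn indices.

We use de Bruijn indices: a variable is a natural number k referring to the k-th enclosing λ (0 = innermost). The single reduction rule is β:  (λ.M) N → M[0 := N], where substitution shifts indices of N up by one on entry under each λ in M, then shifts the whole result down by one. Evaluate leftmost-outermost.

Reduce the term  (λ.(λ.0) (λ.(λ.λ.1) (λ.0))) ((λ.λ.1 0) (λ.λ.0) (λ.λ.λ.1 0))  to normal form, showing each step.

Answer: normal form = λ.λ.λ.0  (in 3 steps)

Reduction:
  start: (λ.(λ.0) (λ.(λ.λ.1) (λ.0))) ((λ.λ.1 0) (λ.λ.0) (λ.λ.λ.1 0))
  step 1: (λ.0) (λ.(λ.λ.1) (λ.0))
  step 2: λ.(λ.λ.1) (λ.0)
  step 3: λ.λ.λ.0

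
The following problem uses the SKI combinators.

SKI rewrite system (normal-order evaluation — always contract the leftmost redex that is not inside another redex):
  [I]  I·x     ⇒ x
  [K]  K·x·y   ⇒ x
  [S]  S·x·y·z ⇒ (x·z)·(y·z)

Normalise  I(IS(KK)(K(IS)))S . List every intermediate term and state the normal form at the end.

  start: I(IS(KK)(K(IS)))S
  [1] IS(KK)(K(IS))S
  [2] S(KK)(K(IS))S
  [3] KKS(K(IS)S)
  [4] K(K(IS)S)
  [5] K(IS)
  [6] KS

Answer: normal form = KS  (in 6 steps)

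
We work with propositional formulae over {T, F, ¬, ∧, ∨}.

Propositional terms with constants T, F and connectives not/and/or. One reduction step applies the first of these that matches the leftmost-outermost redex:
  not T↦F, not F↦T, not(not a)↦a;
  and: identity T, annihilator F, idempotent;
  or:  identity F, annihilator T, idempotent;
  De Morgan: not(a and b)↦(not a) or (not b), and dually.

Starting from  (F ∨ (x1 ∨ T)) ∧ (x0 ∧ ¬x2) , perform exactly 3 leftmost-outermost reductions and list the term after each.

Answer: after 3 steps: x0 ∧ ¬x2

Working:
  start: (F ∨ (x1 ∨ T)) ∧ (x0 ∧ ¬x2)
  [1] (x1 ∨ T) ∧ (x0 ∧ ¬x2)
  [2] T ∧ (x0 ∧ ¬x2)
  [3] x0 ∧ ¬x2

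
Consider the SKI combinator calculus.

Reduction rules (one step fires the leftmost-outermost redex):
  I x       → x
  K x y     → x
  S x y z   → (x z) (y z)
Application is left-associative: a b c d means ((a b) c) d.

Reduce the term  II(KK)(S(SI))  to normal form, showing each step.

Answer: normal form = K  (in 3 steps)

Reduction:
  start: II(KK)(S(SI))
  [1] I(KK)(S(SI))
  [2] KK(S(SI))
  [3] K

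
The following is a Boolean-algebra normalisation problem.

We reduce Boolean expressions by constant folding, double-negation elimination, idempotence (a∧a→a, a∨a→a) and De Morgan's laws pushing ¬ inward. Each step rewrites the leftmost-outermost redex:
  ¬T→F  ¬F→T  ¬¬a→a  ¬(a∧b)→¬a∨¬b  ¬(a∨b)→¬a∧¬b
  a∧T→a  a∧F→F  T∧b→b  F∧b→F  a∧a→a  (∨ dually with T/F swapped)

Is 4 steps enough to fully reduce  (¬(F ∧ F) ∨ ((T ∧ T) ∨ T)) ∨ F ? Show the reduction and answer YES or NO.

  start: (¬(F ∧ F) ∨ ((T ∧ T) ∨ T)) ∨ F
  step 1: ¬(F ∧ F) ∨ ((T ∧ T) ∨ T)
  step 2: (¬F ∨ ¬F) ∨ ((T ∧ T) ∨ T)
  step 3: ¬F ∨ ((T ∧ T) ∨ T)
  step 4: T ∨ ((T ∧ T) ∨ T)

Answer: NO — after 4 steps the term is T ∨ ((T ∧ T) ∨ T), not yet normal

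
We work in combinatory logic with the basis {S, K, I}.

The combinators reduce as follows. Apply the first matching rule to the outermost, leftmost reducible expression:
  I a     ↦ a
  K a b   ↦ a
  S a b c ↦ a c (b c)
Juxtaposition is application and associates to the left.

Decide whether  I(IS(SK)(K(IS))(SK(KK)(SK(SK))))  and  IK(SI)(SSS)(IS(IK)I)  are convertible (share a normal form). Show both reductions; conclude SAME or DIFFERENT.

Answer: DIFFERENT — A ⇓ S, B ⇓ SI(SKI)

Working:
Term A:
  start: I(IS(SK)(K(IS))(SK(KK)(SK(SK))))
  →1  IS(SK)(K(IS))(SK(KK)(SK(SK)))
  →2  S(SK)(K(IS))(SK(KK)(SK(SK)))
  →3  SK(SK(KK)(SK(SK)))(K(IS)(SK(KK)(SK(SK))))
  →4  K(K(IS)(SK(KK)(SK(SK))))(SK(KK)(SK(SK))(K(IS)(SK(KK)(SK(SK)))))
  →5  K(IS)(SK(KK)(SK(SK)))
  →6  IS
  →7  S

Term B:
  start: IK(SI)(SSS)(IS(IK)I)
  →1  K(SI)(SSS)(IS(IK)I)
  →2  SI(IS(IK)I)
  →3  SI(S(IK)I)
  →4  SI(SKI)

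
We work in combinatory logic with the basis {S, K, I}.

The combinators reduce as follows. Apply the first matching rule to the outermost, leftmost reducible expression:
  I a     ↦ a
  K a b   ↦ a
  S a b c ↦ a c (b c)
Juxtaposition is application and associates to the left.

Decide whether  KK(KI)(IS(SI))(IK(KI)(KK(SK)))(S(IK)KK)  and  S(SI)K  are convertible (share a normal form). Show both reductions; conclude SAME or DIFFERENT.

Answer: SAME — A ⇓ S(SI)K, B ⇓ S(SI)K

Reduction:
Term A:
  start: KK(KI)(IS(SI))(IK(KI)(KK(SK)))(S(IK)KK)
  step 1: K(IS(SI))(IK(KI)(KK(SK)))(S(IK)KK)
  step 2: IS(SI)(S(IK)KK)
  step 3: S(SI)(S(IK)KK)
  step 4: S(SI)(IKK(KK))
  step 5: S(SI)(KK(KK))
  step 6: S(SI)K

Term B:
  start: S(SI)K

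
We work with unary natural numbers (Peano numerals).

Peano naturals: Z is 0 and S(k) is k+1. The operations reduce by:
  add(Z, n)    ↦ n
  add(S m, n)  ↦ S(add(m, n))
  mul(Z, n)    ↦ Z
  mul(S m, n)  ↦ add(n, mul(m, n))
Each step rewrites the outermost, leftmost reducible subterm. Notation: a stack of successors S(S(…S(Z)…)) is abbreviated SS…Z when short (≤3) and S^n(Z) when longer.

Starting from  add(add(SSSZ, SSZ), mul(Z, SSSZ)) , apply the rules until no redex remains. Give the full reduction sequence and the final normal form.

Answer: normal form = S^5(Z)  (in 11 steps)

Working:
  start: add(add(SSSZ, SSZ), mul(Z, SSSZ))
  [1] add(S(add(SSZ, SSZ)), mul(Z, SSSZ))
  [2] S(add(add(SSZ, SSZ), mul(Z, SSSZ)))
  [3] S(add(S(add(SZ, SSZ)), mul(Z, SSSZ)))
  [4] S(S(add(add(SZ, SSZ), mul(Z, SSSZ))))
  [5] S(S(add(S(add(Z, SSZ)), mul(Z, SSSZ))))
  [6] S(S(S(add(add(Z, SSZ), mul(Z, SSSZ)))))
  [7] S(S(S(add(SSZ, mul(Z, SSSZ)))))
  [8] S(S(S(S(add(SZ, mul(Z, SSSZ))))))
  [9] S(S(S(S(S(add(Z, mul(Z, SSSZ)))))))
  [10] S(S(S(S(S(mul(Z, SSSZ))))))
  [11] S^5(Z)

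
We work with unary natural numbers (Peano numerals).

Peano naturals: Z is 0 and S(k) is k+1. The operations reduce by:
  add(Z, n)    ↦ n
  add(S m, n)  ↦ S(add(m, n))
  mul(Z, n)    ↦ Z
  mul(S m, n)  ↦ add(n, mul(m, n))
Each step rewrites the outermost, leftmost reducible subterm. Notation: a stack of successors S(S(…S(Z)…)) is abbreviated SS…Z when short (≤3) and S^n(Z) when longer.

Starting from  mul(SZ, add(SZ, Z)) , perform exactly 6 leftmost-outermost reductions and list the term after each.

Answer: after 6 steps: SZ

Derivation:
  start: mul(SZ, add(SZ, Z))
  [1] add(add(SZ, Z), mul(Z, add(SZ, Z)))
  [2] add(S(add(Z, Z)), mul(Z, add(SZ, Z)))
  [3] S(add(add(Z, Z), mul(Z, add(SZ, Z))))
  [4] S(add(Z, mul(Z, add(SZ, Z))))
  [5] S(mul(Z, add(SZ, Z)))
  [6] SZ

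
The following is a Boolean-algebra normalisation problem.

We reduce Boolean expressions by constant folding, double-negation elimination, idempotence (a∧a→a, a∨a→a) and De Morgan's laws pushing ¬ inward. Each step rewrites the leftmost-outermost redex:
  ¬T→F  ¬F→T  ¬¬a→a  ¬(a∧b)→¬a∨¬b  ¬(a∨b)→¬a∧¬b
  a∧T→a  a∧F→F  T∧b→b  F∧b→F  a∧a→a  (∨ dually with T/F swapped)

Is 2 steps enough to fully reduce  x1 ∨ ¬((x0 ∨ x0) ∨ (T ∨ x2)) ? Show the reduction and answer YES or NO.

  start: x1 ∨ ¬((x0 ∨ x0) ∨ (T ∨ x2))
  [1] x1 ∨ (¬(x0 ∨ x0) ∧ ¬(T ∨ x2))
  [2] x1 ∨ ((¬x0 ∧ ¬x0) ∧ ¬(T ∨ x2))

Answer: NO — after 2 steps the term is x1 ∨ ((¬x0 ∧ ¬x0) ∧ ¬(T ∨ x2)), not yet normal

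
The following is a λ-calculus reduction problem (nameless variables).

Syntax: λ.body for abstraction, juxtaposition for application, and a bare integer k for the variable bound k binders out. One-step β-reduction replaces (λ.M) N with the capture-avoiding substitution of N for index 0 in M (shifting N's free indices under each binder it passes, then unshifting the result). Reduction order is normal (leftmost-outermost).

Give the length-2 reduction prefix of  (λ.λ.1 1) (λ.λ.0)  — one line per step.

  start: (λ.λ.1 1) (λ.λ.0)
  →1  λ.(λ.λ.0) (λ.λ.0)
  →2  λ.λ.0

Answer: after 2 steps: λ.λ.0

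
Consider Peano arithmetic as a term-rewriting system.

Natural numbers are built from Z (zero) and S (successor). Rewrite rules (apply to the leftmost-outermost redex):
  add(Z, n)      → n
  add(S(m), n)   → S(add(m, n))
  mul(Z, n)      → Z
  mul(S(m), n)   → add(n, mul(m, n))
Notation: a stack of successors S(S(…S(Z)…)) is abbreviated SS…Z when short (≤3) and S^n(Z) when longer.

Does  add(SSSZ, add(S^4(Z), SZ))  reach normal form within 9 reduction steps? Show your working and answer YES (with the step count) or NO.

Answer: YES — reaches normal form S^8(Z) in 9 ≤ 9 steps

Reduction:
  start: add(SSSZ, add(S^4(Z), SZ))
  →1  S(add(SSZ, add(S^4(Z), SZ)))
  →2  S(S(add(SZ, add(S^4(Z), SZ))))
  →3  S(S(S(add(Z, add(S^4(Z), SZ)))))
  →4  S(S(S(add(S^4(Z), SZ))))
  →5  S(S(S(S(add(SSSZ, SZ)))))
  →6  S(S(S(S(S(add(SSZ, SZ))))))
  →7  S(S(S(S(S(S(add(SZ, SZ)))))))
  →8  S(S(S(S(S(S(S(add(Z, SZ))))))))
  →9  S^8(Z)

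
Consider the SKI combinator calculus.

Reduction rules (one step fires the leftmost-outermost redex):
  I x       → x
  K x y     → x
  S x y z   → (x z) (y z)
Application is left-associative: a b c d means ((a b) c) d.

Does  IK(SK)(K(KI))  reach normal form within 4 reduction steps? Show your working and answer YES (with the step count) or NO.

Answer: YES — reaches normal form SK in 2 ≤ 4 steps

Working:
  start: IK(SK)(K(KI))
  →1  K(SK)(K(KI))
  →2  SK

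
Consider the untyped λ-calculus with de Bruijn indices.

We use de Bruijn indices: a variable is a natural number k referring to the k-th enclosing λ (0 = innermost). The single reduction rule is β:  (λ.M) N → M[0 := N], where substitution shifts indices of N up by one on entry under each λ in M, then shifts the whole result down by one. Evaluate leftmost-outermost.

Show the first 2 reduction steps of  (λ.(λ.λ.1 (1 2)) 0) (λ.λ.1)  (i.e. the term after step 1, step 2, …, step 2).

  start: (λ.(λ.λ.1 (1 2)) 0) (λ.λ.1)
  [1] (λ.λ.1 (1 (λ.λ.1))) (λ.λ.1)
  [2] λ.(λ.λ.1) ((λ.λ.1) (λ.λ.1))

Answer: after 2 steps: λ.(λ.λ.1) ((λ.λ.1) (λ.λ.1))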